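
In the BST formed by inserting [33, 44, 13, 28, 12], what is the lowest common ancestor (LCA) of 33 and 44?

Tree insertion order: [33, 44, 13, 28, 12]
Tree (level-order array): [33, 13, 44, 12, 28]
In a BST, the LCA of p=33, q=44 is the first node v on the
root-to-leaf path with p <= v <= q (go left if both < v, right if both > v).
Walk from root:
  at 33: 33 <= 33 <= 44, this is the LCA
LCA = 33


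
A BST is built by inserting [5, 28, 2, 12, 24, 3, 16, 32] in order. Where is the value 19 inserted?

Starting tree (level order): [5, 2, 28, None, 3, 12, 32, None, None, None, 24, None, None, 16]
Insertion path: 5 -> 28 -> 12 -> 24 -> 16
Result: insert 19 as right child of 16
Final tree (level order): [5, 2, 28, None, 3, 12, 32, None, None, None, 24, None, None, 16, None, None, 19]


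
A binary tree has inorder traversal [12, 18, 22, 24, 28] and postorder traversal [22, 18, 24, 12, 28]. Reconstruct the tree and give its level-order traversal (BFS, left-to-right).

Inorder:   [12, 18, 22, 24, 28]
Postorder: [22, 18, 24, 12, 28]
Algorithm: postorder visits root last, so walk postorder right-to-left;
each value is the root of the current inorder slice — split it at that
value, recurse on the right subtree first, then the left.
Recursive splits:
  root=28; inorder splits into left=[12, 18, 22, 24], right=[]
  root=12; inorder splits into left=[], right=[18, 22, 24]
  root=24; inorder splits into left=[18, 22], right=[]
  root=18; inorder splits into left=[], right=[22]
  root=22; inorder splits into left=[], right=[]
Reconstructed level-order: [28, 12, 24, 18, 22]


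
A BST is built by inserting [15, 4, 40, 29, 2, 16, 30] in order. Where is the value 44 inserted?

Starting tree (level order): [15, 4, 40, 2, None, 29, None, None, None, 16, 30]
Insertion path: 15 -> 40
Result: insert 44 as right child of 40
Final tree (level order): [15, 4, 40, 2, None, 29, 44, None, None, 16, 30]


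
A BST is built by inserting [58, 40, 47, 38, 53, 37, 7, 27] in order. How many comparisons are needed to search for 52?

Search path for 52: 58 -> 40 -> 47 -> 53
Found: False
Comparisons: 4


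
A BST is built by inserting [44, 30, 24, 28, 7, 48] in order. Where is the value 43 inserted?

Starting tree (level order): [44, 30, 48, 24, None, None, None, 7, 28]
Insertion path: 44 -> 30
Result: insert 43 as right child of 30
Final tree (level order): [44, 30, 48, 24, 43, None, None, 7, 28]


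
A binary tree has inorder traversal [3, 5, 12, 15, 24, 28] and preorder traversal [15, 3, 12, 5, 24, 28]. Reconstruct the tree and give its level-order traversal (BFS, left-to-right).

Inorder:  [3, 5, 12, 15, 24, 28]
Preorder: [15, 3, 12, 5, 24, 28]
Algorithm: preorder visits root first, so consume preorder in order;
for each root, split the current inorder slice at that value into
left-subtree inorder and right-subtree inorder, then recurse.
Recursive splits:
  root=15; inorder splits into left=[3, 5, 12], right=[24, 28]
  root=3; inorder splits into left=[], right=[5, 12]
  root=12; inorder splits into left=[5], right=[]
  root=5; inorder splits into left=[], right=[]
  root=24; inorder splits into left=[], right=[28]
  root=28; inorder splits into left=[], right=[]
Reconstructed level-order: [15, 3, 24, 12, 28, 5]


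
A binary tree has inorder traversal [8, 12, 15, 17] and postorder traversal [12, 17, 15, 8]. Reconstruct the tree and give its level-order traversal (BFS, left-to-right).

Inorder:   [8, 12, 15, 17]
Postorder: [12, 17, 15, 8]
Algorithm: postorder visits root last, so walk postorder right-to-left;
each value is the root of the current inorder slice — split it at that
value, recurse on the right subtree first, then the left.
Recursive splits:
  root=8; inorder splits into left=[], right=[12, 15, 17]
  root=15; inorder splits into left=[12], right=[17]
  root=17; inorder splits into left=[], right=[]
  root=12; inorder splits into left=[], right=[]
Reconstructed level-order: [8, 15, 12, 17]


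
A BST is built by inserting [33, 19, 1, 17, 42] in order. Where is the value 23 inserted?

Starting tree (level order): [33, 19, 42, 1, None, None, None, None, 17]
Insertion path: 33 -> 19
Result: insert 23 as right child of 19
Final tree (level order): [33, 19, 42, 1, 23, None, None, None, 17]


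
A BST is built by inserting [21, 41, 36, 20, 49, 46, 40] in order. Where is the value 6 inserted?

Starting tree (level order): [21, 20, 41, None, None, 36, 49, None, 40, 46]
Insertion path: 21 -> 20
Result: insert 6 as left child of 20
Final tree (level order): [21, 20, 41, 6, None, 36, 49, None, None, None, 40, 46]


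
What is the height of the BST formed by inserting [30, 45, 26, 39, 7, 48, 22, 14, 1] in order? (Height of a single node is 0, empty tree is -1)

Insertion order: [30, 45, 26, 39, 7, 48, 22, 14, 1]
Tree (level-order array): [30, 26, 45, 7, None, 39, 48, 1, 22, None, None, None, None, None, None, 14]
Compute height bottom-up (empty subtree = -1):
  height(1) = 1 + max(-1, -1) = 0
  height(14) = 1 + max(-1, -1) = 0
  height(22) = 1 + max(0, -1) = 1
  height(7) = 1 + max(0, 1) = 2
  height(26) = 1 + max(2, -1) = 3
  height(39) = 1 + max(-1, -1) = 0
  height(48) = 1 + max(-1, -1) = 0
  height(45) = 1 + max(0, 0) = 1
  height(30) = 1 + max(3, 1) = 4
Height = 4


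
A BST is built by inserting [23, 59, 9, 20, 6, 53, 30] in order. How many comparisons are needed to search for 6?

Search path for 6: 23 -> 9 -> 6
Found: True
Comparisons: 3


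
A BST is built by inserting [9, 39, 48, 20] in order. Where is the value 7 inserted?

Starting tree (level order): [9, None, 39, 20, 48]
Insertion path: 9
Result: insert 7 as left child of 9
Final tree (level order): [9, 7, 39, None, None, 20, 48]


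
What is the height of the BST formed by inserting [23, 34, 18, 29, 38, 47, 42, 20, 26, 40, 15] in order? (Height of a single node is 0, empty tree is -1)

Insertion order: [23, 34, 18, 29, 38, 47, 42, 20, 26, 40, 15]
Tree (level-order array): [23, 18, 34, 15, 20, 29, 38, None, None, None, None, 26, None, None, 47, None, None, 42, None, 40]
Compute height bottom-up (empty subtree = -1):
  height(15) = 1 + max(-1, -1) = 0
  height(20) = 1 + max(-1, -1) = 0
  height(18) = 1 + max(0, 0) = 1
  height(26) = 1 + max(-1, -1) = 0
  height(29) = 1 + max(0, -1) = 1
  height(40) = 1 + max(-1, -1) = 0
  height(42) = 1 + max(0, -1) = 1
  height(47) = 1 + max(1, -1) = 2
  height(38) = 1 + max(-1, 2) = 3
  height(34) = 1 + max(1, 3) = 4
  height(23) = 1 + max(1, 4) = 5
Height = 5


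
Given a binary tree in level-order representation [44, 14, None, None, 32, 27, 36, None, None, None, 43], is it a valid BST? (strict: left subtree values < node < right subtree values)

Level-order array: [44, 14, None, None, 32, 27, 36, None, None, None, 43]
Validate using subtree bounds (lo, hi): at each node, require lo < value < hi,
then recurse left with hi=value and right with lo=value.
Preorder trace (stopping at first violation):
  at node 44 with bounds (-inf, +inf): OK
  at node 14 with bounds (-inf, 44): OK
  at node 32 with bounds (14, 44): OK
  at node 27 with bounds (14, 32): OK
  at node 36 with bounds (32, 44): OK
  at node 43 with bounds (36, 44): OK
No violation found at any node.
Result: Valid BST


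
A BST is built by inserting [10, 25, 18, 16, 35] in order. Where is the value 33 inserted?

Starting tree (level order): [10, None, 25, 18, 35, 16]
Insertion path: 10 -> 25 -> 35
Result: insert 33 as left child of 35
Final tree (level order): [10, None, 25, 18, 35, 16, None, 33]


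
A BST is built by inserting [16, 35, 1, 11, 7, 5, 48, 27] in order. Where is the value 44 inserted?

Starting tree (level order): [16, 1, 35, None, 11, 27, 48, 7, None, None, None, None, None, 5]
Insertion path: 16 -> 35 -> 48
Result: insert 44 as left child of 48
Final tree (level order): [16, 1, 35, None, 11, 27, 48, 7, None, None, None, 44, None, 5]


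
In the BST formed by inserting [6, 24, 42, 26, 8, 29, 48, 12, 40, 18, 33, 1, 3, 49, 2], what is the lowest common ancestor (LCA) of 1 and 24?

Tree insertion order: [6, 24, 42, 26, 8, 29, 48, 12, 40, 18, 33, 1, 3, 49, 2]
Tree (level-order array): [6, 1, 24, None, 3, 8, 42, 2, None, None, 12, 26, 48, None, None, None, 18, None, 29, None, 49, None, None, None, 40, None, None, 33]
In a BST, the LCA of p=1, q=24 is the first node v on the
root-to-leaf path with p <= v <= q (go left if both < v, right if both > v).
Walk from root:
  at 6: 1 <= 6 <= 24, this is the LCA
LCA = 6


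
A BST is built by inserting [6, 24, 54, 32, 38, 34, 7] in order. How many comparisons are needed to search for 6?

Search path for 6: 6
Found: True
Comparisons: 1


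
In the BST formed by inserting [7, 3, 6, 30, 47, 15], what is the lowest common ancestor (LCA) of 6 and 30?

Tree insertion order: [7, 3, 6, 30, 47, 15]
Tree (level-order array): [7, 3, 30, None, 6, 15, 47]
In a BST, the LCA of p=6, q=30 is the first node v on the
root-to-leaf path with p <= v <= q (go left if both < v, right if both > v).
Walk from root:
  at 7: 6 <= 7 <= 30, this is the LCA
LCA = 7


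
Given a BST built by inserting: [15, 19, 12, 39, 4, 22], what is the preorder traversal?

Tree insertion order: [15, 19, 12, 39, 4, 22]
Tree (level-order array): [15, 12, 19, 4, None, None, 39, None, None, 22]
Preorder traversal: [15, 12, 4, 19, 39, 22]


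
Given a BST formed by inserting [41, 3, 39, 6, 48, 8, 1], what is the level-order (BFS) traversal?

Tree insertion order: [41, 3, 39, 6, 48, 8, 1]
Tree (level-order array): [41, 3, 48, 1, 39, None, None, None, None, 6, None, None, 8]
BFS from the root, enqueuing left then right child of each popped node:
  queue [41] -> pop 41, enqueue [3, 48], visited so far: [41]
  queue [3, 48] -> pop 3, enqueue [1, 39], visited so far: [41, 3]
  queue [48, 1, 39] -> pop 48, enqueue [none], visited so far: [41, 3, 48]
  queue [1, 39] -> pop 1, enqueue [none], visited so far: [41, 3, 48, 1]
  queue [39] -> pop 39, enqueue [6], visited so far: [41, 3, 48, 1, 39]
  queue [6] -> pop 6, enqueue [8], visited so far: [41, 3, 48, 1, 39, 6]
  queue [8] -> pop 8, enqueue [none], visited so far: [41, 3, 48, 1, 39, 6, 8]
Result: [41, 3, 48, 1, 39, 6, 8]


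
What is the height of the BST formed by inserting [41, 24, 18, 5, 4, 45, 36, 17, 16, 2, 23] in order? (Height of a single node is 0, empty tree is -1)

Insertion order: [41, 24, 18, 5, 4, 45, 36, 17, 16, 2, 23]
Tree (level-order array): [41, 24, 45, 18, 36, None, None, 5, 23, None, None, 4, 17, None, None, 2, None, 16]
Compute height bottom-up (empty subtree = -1):
  height(2) = 1 + max(-1, -1) = 0
  height(4) = 1 + max(0, -1) = 1
  height(16) = 1 + max(-1, -1) = 0
  height(17) = 1 + max(0, -1) = 1
  height(5) = 1 + max(1, 1) = 2
  height(23) = 1 + max(-1, -1) = 0
  height(18) = 1 + max(2, 0) = 3
  height(36) = 1 + max(-1, -1) = 0
  height(24) = 1 + max(3, 0) = 4
  height(45) = 1 + max(-1, -1) = 0
  height(41) = 1 + max(4, 0) = 5
Height = 5


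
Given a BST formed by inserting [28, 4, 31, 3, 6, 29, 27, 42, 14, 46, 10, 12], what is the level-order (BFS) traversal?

Tree insertion order: [28, 4, 31, 3, 6, 29, 27, 42, 14, 46, 10, 12]
Tree (level-order array): [28, 4, 31, 3, 6, 29, 42, None, None, None, 27, None, None, None, 46, 14, None, None, None, 10, None, None, 12]
BFS from the root, enqueuing left then right child of each popped node:
  queue [28] -> pop 28, enqueue [4, 31], visited so far: [28]
  queue [4, 31] -> pop 4, enqueue [3, 6], visited so far: [28, 4]
  queue [31, 3, 6] -> pop 31, enqueue [29, 42], visited so far: [28, 4, 31]
  queue [3, 6, 29, 42] -> pop 3, enqueue [none], visited so far: [28, 4, 31, 3]
  queue [6, 29, 42] -> pop 6, enqueue [27], visited so far: [28, 4, 31, 3, 6]
  queue [29, 42, 27] -> pop 29, enqueue [none], visited so far: [28, 4, 31, 3, 6, 29]
  queue [42, 27] -> pop 42, enqueue [46], visited so far: [28, 4, 31, 3, 6, 29, 42]
  queue [27, 46] -> pop 27, enqueue [14], visited so far: [28, 4, 31, 3, 6, 29, 42, 27]
  queue [46, 14] -> pop 46, enqueue [none], visited so far: [28, 4, 31, 3, 6, 29, 42, 27, 46]
  queue [14] -> pop 14, enqueue [10], visited so far: [28, 4, 31, 3, 6, 29, 42, 27, 46, 14]
  queue [10] -> pop 10, enqueue [12], visited so far: [28, 4, 31, 3, 6, 29, 42, 27, 46, 14, 10]
  queue [12] -> pop 12, enqueue [none], visited so far: [28, 4, 31, 3, 6, 29, 42, 27, 46, 14, 10, 12]
Result: [28, 4, 31, 3, 6, 29, 42, 27, 46, 14, 10, 12]


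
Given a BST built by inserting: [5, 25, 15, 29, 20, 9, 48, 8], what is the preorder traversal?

Tree insertion order: [5, 25, 15, 29, 20, 9, 48, 8]
Tree (level-order array): [5, None, 25, 15, 29, 9, 20, None, 48, 8]
Preorder traversal: [5, 25, 15, 9, 8, 20, 29, 48]


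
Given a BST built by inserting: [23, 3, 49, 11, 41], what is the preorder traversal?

Tree insertion order: [23, 3, 49, 11, 41]
Tree (level-order array): [23, 3, 49, None, 11, 41]
Preorder traversal: [23, 3, 11, 49, 41]


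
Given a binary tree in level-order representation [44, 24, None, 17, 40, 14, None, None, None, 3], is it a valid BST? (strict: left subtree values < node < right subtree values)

Level-order array: [44, 24, None, 17, 40, 14, None, None, None, 3]
Validate using subtree bounds (lo, hi): at each node, require lo < value < hi,
then recurse left with hi=value and right with lo=value.
Preorder trace (stopping at first violation):
  at node 44 with bounds (-inf, +inf): OK
  at node 24 with bounds (-inf, 44): OK
  at node 17 with bounds (-inf, 24): OK
  at node 14 with bounds (-inf, 17): OK
  at node 3 with bounds (-inf, 14): OK
  at node 40 with bounds (24, 44): OK
No violation found at any node.
Result: Valid BST


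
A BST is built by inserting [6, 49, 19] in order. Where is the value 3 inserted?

Starting tree (level order): [6, None, 49, 19]
Insertion path: 6
Result: insert 3 as left child of 6
Final tree (level order): [6, 3, 49, None, None, 19]


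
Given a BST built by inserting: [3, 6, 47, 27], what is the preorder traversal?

Tree insertion order: [3, 6, 47, 27]
Tree (level-order array): [3, None, 6, None, 47, 27]
Preorder traversal: [3, 6, 47, 27]


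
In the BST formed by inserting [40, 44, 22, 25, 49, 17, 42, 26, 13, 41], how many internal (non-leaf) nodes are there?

Tree built from: [40, 44, 22, 25, 49, 17, 42, 26, 13, 41]
Tree (level-order array): [40, 22, 44, 17, 25, 42, 49, 13, None, None, 26, 41]
Rule: An internal node has at least one child.
Per-node child counts:
  node 40: 2 child(ren)
  node 22: 2 child(ren)
  node 17: 1 child(ren)
  node 13: 0 child(ren)
  node 25: 1 child(ren)
  node 26: 0 child(ren)
  node 44: 2 child(ren)
  node 42: 1 child(ren)
  node 41: 0 child(ren)
  node 49: 0 child(ren)
Matching nodes: [40, 22, 17, 25, 44, 42]
Count of internal (non-leaf) nodes: 6


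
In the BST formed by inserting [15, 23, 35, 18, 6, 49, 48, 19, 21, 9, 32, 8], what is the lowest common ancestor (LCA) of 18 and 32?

Tree insertion order: [15, 23, 35, 18, 6, 49, 48, 19, 21, 9, 32, 8]
Tree (level-order array): [15, 6, 23, None, 9, 18, 35, 8, None, None, 19, 32, 49, None, None, None, 21, None, None, 48]
In a BST, the LCA of p=18, q=32 is the first node v on the
root-to-leaf path with p <= v <= q (go left if both < v, right if both > v).
Walk from root:
  at 15: both 18 and 32 > 15, go right
  at 23: 18 <= 23 <= 32, this is the LCA
LCA = 23


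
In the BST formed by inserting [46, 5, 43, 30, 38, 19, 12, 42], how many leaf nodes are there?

Tree built from: [46, 5, 43, 30, 38, 19, 12, 42]
Tree (level-order array): [46, 5, None, None, 43, 30, None, 19, 38, 12, None, None, 42]
Rule: A leaf has 0 children.
Per-node child counts:
  node 46: 1 child(ren)
  node 5: 1 child(ren)
  node 43: 1 child(ren)
  node 30: 2 child(ren)
  node 19: 1 child(ren)
  node 12: 0 child(ren)
  node 38: 1 child(ren)
  node 42: 0 child(ren)
Matching nodes: [12, 42]
Count of leaf nodes: 2


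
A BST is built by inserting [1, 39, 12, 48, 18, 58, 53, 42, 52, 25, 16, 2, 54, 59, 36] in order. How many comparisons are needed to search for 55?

Search path for 55: 1 -> 39 -> 48 -> 58 -> 53 -> 54
Found: False
Comparisons: 6


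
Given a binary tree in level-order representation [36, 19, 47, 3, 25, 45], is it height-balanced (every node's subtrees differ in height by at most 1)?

Tree (level-order array): [36, 19, 47, 3, 25, 45]
Definition: a tree is height-balanced if, at every node, |h(left) - h(right)| <= 1 (empty subtree has height -1).
Bottom-up per-node check:
  node 3: h_left=-1, h_right=-1, diff=0 [OK], height=0
  node 25: h_left=-1, h_right=-1, diff=0 [OK], height=0
  node 19: h_left=0, h_right=0, diff=0 [OK], height=1
  node 45: h_left=-1, h_right=-1, diff=0 [OK], height=0
  node 47: h_left=0, h_right=-1, diff=1 [OK], height=1
  node 36: h_left=1, h_right=1, diff=0 [OK], height=2
All nodes satisfy the balance condition.
Result: Balanced


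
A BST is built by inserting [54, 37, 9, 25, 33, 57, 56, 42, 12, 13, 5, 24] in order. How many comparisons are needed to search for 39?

Search path for 39: 54 -> 37 -> 42
Found: False
Comparisons: 3


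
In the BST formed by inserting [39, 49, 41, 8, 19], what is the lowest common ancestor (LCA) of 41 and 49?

Tree insertion order: [39, 49, 41, 8, 19]
Tree (level-order array): [39, 8, 49, None, 19, 41]
In a BST, the LCA of p=41, q=49 is the first node v on the
root-to-leaf path with p <= v <= q (go left if both < v, right if both > v).
Walk from root:
  at 39: both 41 and 49 > 39, go right
  at 49: 41 <= 49 <= 49, this is the LCA
LCA = 49


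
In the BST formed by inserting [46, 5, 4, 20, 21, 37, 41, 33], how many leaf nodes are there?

Tree built from: [46, 5, 4, 20, 21, 37, 41, 33]
Tree (level-order array): [46, 5, None, 4, 20, None, None, None, 21, None, 37, 33, 41]
Rule: A leaf has 0 children.
Per-node child counts:
  node 46: 1 child(ren)
  node 5: 2 child(ren)
  node 4: 0 child(ren)
  node 20: 1 child(ren)
  node 21: 1 child(ren)
  node 37: 2 child(ren)
  node 33: 0 child(ren)
  node 41: 0 child(ren)
Matching nodes: [4, 33, 41]
Count of leaf nodes: 3


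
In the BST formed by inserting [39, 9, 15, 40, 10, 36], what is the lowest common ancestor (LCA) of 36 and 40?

Tree insertion order: [39, 9, 15, 40, 10, 36]
Tree (level-order array): [39, 9, 40, None, 15, None, None, 10, 36]
In a BST, the LCA of p=36, q=40 is the first node v on the
root-to-leaf path with p <= v <= q (go left if both < v, right if both > v).
Walk from root:
  at 39: 36 <= 39 <= 40, this is the LCA
LCA = 39


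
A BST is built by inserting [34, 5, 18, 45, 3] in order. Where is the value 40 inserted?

Starting tree (level order): [34, 5, 45, 3, 18]
Insertion path: 34 -> 45
Result: insert 40 as left child of 45
Final tree (level order): [34, 5, 45, 3, 18, 40]


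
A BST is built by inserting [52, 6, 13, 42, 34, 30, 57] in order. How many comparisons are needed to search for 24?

Search path for 24: 52 -> 6 -> 13 -> 42 -> 34 -> 30
Found: False
Comparisons: 6


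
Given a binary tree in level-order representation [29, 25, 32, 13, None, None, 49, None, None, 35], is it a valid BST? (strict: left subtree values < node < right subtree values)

Level-order array: [29, 25, 32, 13, None, None, 49, None, None, 35]
Validate using subtree bounds (lo, hi): at each node, require lo < value < hi,
then recurse left with hi=value and right with lo=value.
Preorder trace (stopping at first violation):
  at node 29 with bounds (-inf, +inf): OK
  at node 25 with bounds (-inf, 29): OK
  at node 13 with bounds (-inf, 25): OK
  at node 32 with bounds (29, +inf): OK
  at node 49 with bounds (32, +inf): OK
  at node 35 with bounds (32, 49): OK
No violation found at any node.
Result: Valid BST


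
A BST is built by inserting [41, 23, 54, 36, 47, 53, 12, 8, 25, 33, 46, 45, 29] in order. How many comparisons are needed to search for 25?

Search path for 25: 41 -> 23 -> 36 -> 25
Found: True
Comparisons: 4


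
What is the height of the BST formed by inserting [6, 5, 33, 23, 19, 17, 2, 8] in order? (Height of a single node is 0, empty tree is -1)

Insertion order: [6, 5, 33, 23, 19, 17, 2, 8]
Tree (level-order array): [6, 5, 33, 2, None, 23, None, None, None, 19, None, 17, None, 8]
Compute height bottom-up (empty subtree = -1):
  height(2) = 1 + max(-1, -1) = 0
  height(5) = 1 + max(0, -1) = 1
  height(8) = 1 + max(-1, -1) = 0
  height(17) = 1 + max(0, -1) = 1
  height(19) = 1 + max(1, -1) = 2
  height(23) = 1 + max(2, -1) = 3
  height(33) = 1 + max(3, -1) = 4
  height(6) = 1 + max(1, 4) = 5
Height = 5


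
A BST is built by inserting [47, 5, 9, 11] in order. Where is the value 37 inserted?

Starting tree (level order): [47, 5, None, None, 9, None, 11]
Insertion path: 47 -> 5 -> 9 -> 11
Result: insert 37 as right child of 11
Final tree (level order): [47, 5, None, None, 9, None, 11, None, 37]


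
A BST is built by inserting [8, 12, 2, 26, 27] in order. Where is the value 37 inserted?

Starting tree (level order): [8, 2, 12, None, None, None, 26, None, 27]
Insertion path: 8 -> 12 -> 26 -> 27
Result: insert 37 as right child of 27
Final tree (level order): [8, 2, 12, None, None, None, 26, None, 27, None, 37]


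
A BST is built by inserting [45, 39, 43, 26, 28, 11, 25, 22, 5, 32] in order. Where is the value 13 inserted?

Starting tree (level order): [45, 39, None, 26, 43, 11, 28, None, None, 5, 25, None, 32, None, None, 22]
Insertion path: 45 -> 39 -> 26 -> 11 -> 25 -> 22
Result: insert 13 as left child of 22
Final tree (level order): [45, 39, None, 26, 43, 11, 28, None, None, 5, 25, None, 32, None, None, 22, None, None, None, 13]


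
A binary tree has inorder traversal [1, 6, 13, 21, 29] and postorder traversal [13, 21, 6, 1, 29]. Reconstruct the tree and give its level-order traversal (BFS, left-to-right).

Inorder:   [1, 6, 13, 21, 29]
Postorder: [13, 21, 6, 1, 29]
Algorithm: postorder visits root last, so walk postorder right-to-left;
each value is the root of the current inorder slice — split it at that
value, recurse on the right subtree first, then the left.
Recursive splits:
  root=29; inorder splits into left=[1, 6, 13, 21], right=[]
  root=1; inorder splits into left=[], right=[6, 13, 21]
  root=6; inorder splits into left=[], right=[13, 21]
  root=21; inorder splits into left=[13], right=[]
  root=13; inorder splits into left=[], right=[]
Reconstructed level-order: [29, 1, 6, 21, 13]


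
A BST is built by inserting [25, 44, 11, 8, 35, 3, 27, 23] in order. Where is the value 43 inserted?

Starting tree (level order): [25, 11, 44, 8, 23, 35, None, 3, None, None, None, 27]
Insertion path: 25 -> 44 -> 35
Result: insert 43 as right child of 35
Final tree (level order): [25, 11, 44, 8, 23, 35, None, 3, None, None, None, 27, 43]


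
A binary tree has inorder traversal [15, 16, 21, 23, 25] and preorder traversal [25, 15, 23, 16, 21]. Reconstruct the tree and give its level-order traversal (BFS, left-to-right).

Inorder:  [15, 16, 21, 23, 25]
Preorder: [25, 15, 23, 16, 21]
Algorithm: preorder visits root first, so consume preorder in order;
for each root, split the current inorder slice at that value into
left-subtree inorder and right-subtree inorder, then recurse.
Recursive splits:
  root=25; inorder splits into left=[15, 16, 21, 23], right=[]
  root=15; inorder splits into left=[], right=[16, 21, 23]
  root=23; inorder splits into left=[16, 21], right=[]
  root=16; inorder splits into left=[], right=[21]
  root=21; inorder splits into left=[], right=[]
Reconstructed level-order: [25, 15, 23, 16, 21]


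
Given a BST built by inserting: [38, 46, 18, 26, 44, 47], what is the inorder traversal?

Tree insertion order: [38, 46, 18, 26, 44, 47]
Tree (level-order array): [38, 18, 46, None, 26, 44, 47]
Inorder traversal: [18, 26, 38, 44, 46, 47]


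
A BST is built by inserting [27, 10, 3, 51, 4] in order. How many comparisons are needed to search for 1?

Search path for 1: 27 -> 10 -> 3
Found: False
Comparisons: 3


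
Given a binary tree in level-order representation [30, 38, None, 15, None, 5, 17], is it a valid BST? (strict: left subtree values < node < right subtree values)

Level-order array: [30, 38, None, 15, None, 5, 17]
Validate using subtree bounds (lo, hi): at each node, require lo < value < hi,
then recurse left with hi=value and right with lo=value.
Preorder trace (stopping at first violation):
  at node 30 with bounds (-inf, +inf): OK
  at node 38 with bounds (-inf, 30): VIOLATION
Node 38 violates its bound: not (-inf < 38 < 30).
Result: Not a valid BST


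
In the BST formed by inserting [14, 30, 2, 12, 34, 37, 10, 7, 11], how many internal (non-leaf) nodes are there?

Tree built from: [14, 30, 2, 12, 34, 37, 10, 7, 11]
Tree (level-order array): [14, 2, 30, None, 12, None, 34, 10, None, None, 37, 7, 11]
Rule: An internal node has at least one child.
Per-node child counts:
  node 14: 2 child(ren)
  node 2: 1 child(ren)
  node 12: 1 child(ren)
  node 10: 2 child(ren)
  node 7: 0 child(ren)
  node 11: 0 child(ren)
  node 30: 1 child(ren)
  node 34: 1 child(ren)
  node 37: 0 child(ren)
Matching nodes: [14, 2, 12, 10, 30, 34]
Count of internal (non-leaf) nodes: 6


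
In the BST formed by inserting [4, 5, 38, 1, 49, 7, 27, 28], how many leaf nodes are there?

Tree built from: [4, 5, 38, 1, 49, 7, 27, 28]
Tree (level-order array): [4, 1, 5, None, None, None, 38, 7, 49, None, 27, None, None, None, 28]
Rule: A leaf has 0 children.
Per-node child counts:
  node 4: 2 child(ren)
  node 1: 0 child(ren)
  node 5: 1 child(ren)
  node 38: 2 child(ren)
  node 7: 1 child(ren)
  node 27: 1 child(ren)
  node 28: 0 child(ren)
  node 49: 0 child(ren)
Matching nodes: [1, 28, 49]
Count of leaf nodes: 3


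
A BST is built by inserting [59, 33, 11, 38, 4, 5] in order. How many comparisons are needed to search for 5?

Search path for 5: 59 -> 33 -> 11 -> 4 -> 5
Found: True
Comparisons: 5


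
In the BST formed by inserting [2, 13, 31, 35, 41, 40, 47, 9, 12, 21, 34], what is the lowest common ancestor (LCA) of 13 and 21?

Tree insertion order: [2, 13, 31, 35, 41, 40, 47, 9, 12, 21, 34]
Tree (level-order array): [2, None, 13, 9, 31, None, 12, 21, 35, None, None, None, None, 34, 41, None, None, 40, 47]
In a BST, the LCA of p=13, q=21 is the first node v on the
root-to-leaf path with p <= v <= q (go left if both < v, right if both > v).
Walk from root:
  at 2: both 13 and 21 > 2, go right
  at 13: 13 <= 13 <= 21, this is the LCA
LCA = 13


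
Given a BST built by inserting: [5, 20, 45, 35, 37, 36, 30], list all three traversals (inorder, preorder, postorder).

Tree insertion order: [5, 20, 45, 35, 37, 36, 30]
Tree (level-order array): [5, None, 20, None, 45, 35, None, 30, 37, None, None, 36]
Inorder (L, root, R): [5, 20, 30, 35, 36, 37, 45]
Preorder (root, L, R): [5, 20, 45, 35, 30, 37, 36]
Postorder (L, R, root): [30, 36, 37, 35, 45, 20, 5]


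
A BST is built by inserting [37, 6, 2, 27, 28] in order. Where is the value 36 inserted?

Starting tree (level order): [37, 6, None, 2, 27, None, None, None, 28]
Insertion path: 37 -> 6 -> 27 -> 28
Result: insert 36 as right child of 28
Final tree (level order): [37, 6, None, 2, 27, None, None, None, 28, None, 36]


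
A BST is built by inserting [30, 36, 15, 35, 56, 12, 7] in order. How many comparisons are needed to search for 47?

Search path for 47: 30 -> 36 -> 56
Found: False
Comparisons: 3


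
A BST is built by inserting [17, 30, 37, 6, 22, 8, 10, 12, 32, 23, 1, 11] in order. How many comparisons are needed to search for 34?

Search path for 34: 17 -> 30 -> 37 -> 32
Found: False
Comparisons: 4


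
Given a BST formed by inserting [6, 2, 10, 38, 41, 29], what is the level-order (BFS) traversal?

Tree insertion order: [6, 2, 10, 38, 41, 29]
Tree (level-order array): [6, 2, 10, None, None, None, 38, 29, 41]
BFS from the root, enqueuing left then right child of each popped node:
  queue [6] -> pop 6, enqueue [2, 10], visited so far: [6]
  queue [2, 10] -> pop 2, enqueue [none], visited so far: [6, 2]
  queue [10] -> pop 10, enqueue [38], visited so far: [6, 2, 10]
  queue [38] -> pop 38, enqueue [29, 41], visited so far: [6, 2, 10, 38]
  queue [29, 41] -> pop 29, enqueue [none], visited so far: [6, 2, 10, 38, 29]
  queue [41] -> pop 41, enqueue [none], visited so far: [6, 2, 10, 38, 29, 41]
Result: [6, 2, 10, 38, 29, 41]


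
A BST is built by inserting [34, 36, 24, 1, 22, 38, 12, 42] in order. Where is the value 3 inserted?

Starting tree (level order): [34, 24, 36, 1, None, None, 38, None, 22, None, 42, 12]
Insertion path: 34 -> 24 -> 1 -> 22 -> 12
Result: insert 3 as left child of 12
Final tree (level order): [34, 24, 36, 1, None, None, 38, None, 22, None, 42, 12, None, None, None, 3]


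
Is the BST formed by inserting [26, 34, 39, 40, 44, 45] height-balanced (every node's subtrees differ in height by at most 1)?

Tree (level-order array): [26, None, 34, None, 39, None, 40, None, 44, None, 45]
Definition: a tree is height-balanced if, at every node, |h(left) - h(right)| <= 1 (empty subtree has height -1).
Bottom-up per-node check:
  node 45: h_left=-1, h_right=-1, diff=0 [OK], height=0
  node 44: h_left=-1, h_right=0, diff=1 [OK], height=1
  node 40: h_left=-1, h_right=1, diff=2 [FAIL (|-1-1|=2 > 1)], height=2
  node 39: h_left=-1, h_right=2, diff=3 [FAIL (|-1-2|=3 > 1)], height=3
  node 34: h_left=-1, h_right=3, diff=4 [FAIL (|-1-3|=4 > 1)], height=4
  node 26: h_left=-1, h_right=4, diff=5 [FAIL (|-1-4|=5 > 1)], height=5
Node 40 violates the condition: |-1 - 1| = 2 > 1.
Result: Not balanced


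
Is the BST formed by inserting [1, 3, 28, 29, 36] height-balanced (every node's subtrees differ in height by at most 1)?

Tree (level-order array): [1, None, 3, None, 28, None, 29, None, 36]
Definition: a tree is height-balanced if, at every node, |h(left) - h(right)| <= 1 (empty subtree has height -1).
Bottom-up per-node check:
  node 36: h_left=-1, h_right=-1, diff=0 [OK], height=0
  node 29: h_left=-1, h_right=0, diff=1 [OK], height=1
  node 28: h_left=-1, h_right=1, diff=2 [FAIL (|-1-1|=2 > 1)], height=2
  node 3: h_left=-1, h_right=2, diff=3 [FAIL (|-1-2|=3 > 1)], height=3
  node 1: h_left=-1, h_right=3, diff=4 [FAIL (|-1-3|=4 > 1)], height=4
Node 28 violates the condition: |-1 - 1| = 2 > 1.
Result: Not balanced


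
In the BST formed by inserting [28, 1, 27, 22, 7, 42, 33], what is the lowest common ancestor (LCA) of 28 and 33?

Tree insertion order: [28, 1, 27, 22, 7, 42, 33]
Tree (level-order array): [28, 1, 42, None, 27, 33, None, 22, None, None, None, 7]
In a BST, the LCA of p=28, q=33 is the first node v on the
root-to-leaf path with p <= v <= q (go left if both < v, right if both > v).
Walk from root:
  at 28: 28 <= 28 <= 33, this is the LCA
LCA = 28


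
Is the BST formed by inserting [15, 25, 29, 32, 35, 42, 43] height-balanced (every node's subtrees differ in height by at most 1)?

Tree (level-order array): [15, None, 25, None, 29, None, 32, None, 35, None, 42, None, 43]
Definition: a tree is height-balanced if, at every node, |h(left) - h(right)| <= 1 (empty subtree has height -1).
Bottom-up per-node check:
  node 43: h_left=-1, h_right=-1, diff=0 [OK], height=0
  node 42: h_left=-1, h_right=0, diff=1 [OK], height=1
  node 35: h_left=-1, h_right=1, diff=2 [FAIL (|-1-1|=2 > 1)], height=2
  node 32: h_left=-1, h_right=2, diff=3 [FAIL (|-1-2|=3 > 1)], height=3
  node 29: h_left=-1, h_right=3, diff=4 [FAIL (|-1-3|=4 > 1)], height=4
  node 25: h_left=-1, h_right=4, diff=5 [FAIL (|-1-4|=5 > 1)], height=5
  node 15: h_left=-1, h_right=5, diff=6 [FAIL (|-1-5|=6 > 1)], height=6
Node 35 violates the condition: |-1 - 1| = 2 > 1.
Result: Not balanced


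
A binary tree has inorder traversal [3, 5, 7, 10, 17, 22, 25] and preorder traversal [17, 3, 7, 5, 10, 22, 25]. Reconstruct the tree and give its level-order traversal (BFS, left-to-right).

Inorder:  [3, 5, 7, 10, 17, 22, 25]
Preorder: [17, 3, 7, 5, 10, 22, 25]
Algorithm: preorder visits root first, so consume preorder in order;
for each root, split the current inorder slice at that value into
left-subtree inorder and right-subtree inorder, then recurse.
Recursive splits:
  root=17; inorder splits into left=[3, 5, 7, 10], right=[22, 25]
  root=3; inorder splits into left=[], right=[5, 7, 10]
  root=7; inorder splits into left=[5], right=[10]
  root=5; inorder splits into left=[], right=[]
  root=10; inorder splits into left=[], right=[]
  root=22; inorder splits into left=[], right=[25]
  root=25; inorder splits into left=[], right=[]
Reconstructed level-order: [17, 3, 22, 7, 25, 5, 10]


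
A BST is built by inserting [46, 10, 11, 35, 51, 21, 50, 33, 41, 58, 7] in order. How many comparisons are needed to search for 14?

Search path for 14: 46 -> 10 -> 11 -> 35 -> 21
Found: False
Comparisons: 5


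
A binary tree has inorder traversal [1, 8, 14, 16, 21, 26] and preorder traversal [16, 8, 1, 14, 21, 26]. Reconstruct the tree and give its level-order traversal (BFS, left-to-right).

Inorder:  [1, 8, 14, 16, 21, 26]
Preorder: [16, 8, 1, 14, 21, 26]
Algorithm: preorder visits root first, so consume preorder in order;
for each root, split the current inorder slice at that value into
left-subtree inorder and right-subtree inorder, then recurse.
Recursive splits:
  root=16; inorder splits into left=[1, 8, 14], right=[21, 26]
  root=8; inorder splits into left=[1], right=[14]
  root=1; inorder splits into left=[], right=[]
  root=14; inorder splits into left=[], right=[]
  root=21; inorder splits into left=[], right=[26]
  root=26; inorder splits into left=[], right=[]
Reconstructed level-order: [16, 8, 21, 1, 14, 26]


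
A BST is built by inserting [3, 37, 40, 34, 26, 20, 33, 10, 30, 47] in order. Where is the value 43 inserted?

Starting tree (level order): [3, None, 37, 34, 40, 26, None, None, 47, 20, 33, None, None, 10, None, 30]
Insertion path: 3 -> 37 -> 40 -> 47
Result: insert 43 as left child of 47
Final tree (level order): [3, None, 37, 34, 40, 26, None, None, 47, 20, 33, 43, None, 10, None, 30]


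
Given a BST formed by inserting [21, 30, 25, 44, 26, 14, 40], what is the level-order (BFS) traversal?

Tree insertion order: [21, 30, 25, 44, 26, 14, 40]
Tree (level-order array): [21, 14, 30, None, None, 25, 44, None, 26, 40]
BFS from the root, enqueuing left then right child of each popped node:
  queue [21] -> pop 21, enqueue [14, 30], visited so far: [21]
  queue [14, 30] -> pop 14, enqueue [none], visited so far: [21, 14]
  queue [30] -> pop 30, enqueue [25, 44], visited so far: [21, 14, 30]
  queue [25, 44] -> pop 25, enqueue [26], visited so far: [21, 14, 30, 25]
  queue [44, 26] -> pop 44, enqueue [40], visited so far: [21, 14, 30, 25, 44]
  queue [26, 40] -> pop 26, enqueue [none], visited so far: [21, 14, 30, 25, 44, 26]
  queue [40] -> pop 40, enqueue [none], visited so far: [21, 14, 30, 25, 44, 26, 40]
Result: [21, 14, 30, 25, 44, 26, 40]


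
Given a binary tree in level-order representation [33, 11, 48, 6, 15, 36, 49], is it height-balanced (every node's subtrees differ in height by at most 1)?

Tree (level-order array): [33, 11, 48, 6, 15, 36, 49]
Definition: a tree is height-balanced if, at every node, |h(left) - h(right)| <= 1 (empty subtree has height -1).
Bottom-up per-node check:
  node 6: h_left=-1, h_right=-1, diff=0 [OK], height=0
  node 15: h_left=-1, h_right=-1, diff=0 [OK], height=0
  node 11: h_left=0, h_right=0, diff=0 [OK], height=1
  node 36: h_left=-1, h_right=-1, diff=0 [OK], height=0
  node 49: h_left=-1, h_right=-1, diff=0 [OK], height=0
  node 48: h_left=0, h_right=0, diff=0 [OK], height=1
  node 33: h_left=1, h_right=1, diff=0 [OK], height=2
All nodes satisfy the balance condition.
Result: Balanced


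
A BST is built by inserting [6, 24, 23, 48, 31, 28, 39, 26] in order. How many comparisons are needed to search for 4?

Search path for 4: 6
Found: False
Comparisons: 1


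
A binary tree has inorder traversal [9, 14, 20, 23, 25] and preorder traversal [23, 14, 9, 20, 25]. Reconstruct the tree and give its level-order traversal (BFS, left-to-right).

Inorder:  [9, 14, 20, 23, 25]
Preorder: [23, 14, 9, 20, 25]
Algorithm: preorder visits root first, so consume preorder in order;
for each root, split the current inorder slice at that value into
left-subtree inorder and right-subtree inorder, then recurse.
Recursive splits:
  root=23; inorder splits into left=[9, 14, 20], right=[25]
  root=14; inorder splits into left=[9], right=[20]
  root=9; inorder splits into left=[], right=[]
  root=20; inorder splits into left=[], right=[]
  root=25; inorder splits into left=[], right=[]
Reconstructed level-order: [23, 14, 25, 9, 20]


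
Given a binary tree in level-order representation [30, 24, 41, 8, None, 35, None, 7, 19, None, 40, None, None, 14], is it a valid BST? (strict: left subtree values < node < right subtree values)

Level-order array: [30, 24, 41, 8, None, 35, None, 7, 19, None, 40, None, None, 14]
Validate using subtree bounds (lo, hi): at each node, require lo < value < hi,
then recurse left with hi=value and right with lo=value.
Preorder trace (stopping at first violation):
  at node 30 with bounds (-inf, +inf): OK
  at node 24 with bounds (-inf, 30): OK
  at node 8 with bounds (-inf, 24): OK
  at node 7 with bounds (-inf, 8): OK
  at node 19 with bounds (8, 24): OK
  at node 14 with bounds (8, 19): OK
  at node 41 with bounds (30, +inf): OK
  at node 35 with bounds (30, 41): OK
  at node 40 with bounds (35, 41): OK
No violation found at any node.
Result: Valid BST


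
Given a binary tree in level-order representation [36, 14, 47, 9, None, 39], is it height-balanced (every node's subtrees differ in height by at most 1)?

Tree (level-order array): [36, 14, 47, 9, None, 39]
Definition: a tree is height-balanced if, at every node, |h(left) - h(right)| <= 1 (empty subtree has height -1).
Bottom-up per-node check:
  node 9: h_left=-1, h_right=-1, diff=0 [OK], height=0
  node 14: h_left=0, h_right=-1, diff=1 [OK], height=1
  node 39: h_left=-1, h_right=-1, diff=0 [OK], height=0
  node 47: h_left=0, h_right=-1, diff=1 [OK], height=1
  node 36: h_left=1, h_right=1, diff=0 [OK], height=2
All nodes satisfy the balance condition.
Result: Balanced


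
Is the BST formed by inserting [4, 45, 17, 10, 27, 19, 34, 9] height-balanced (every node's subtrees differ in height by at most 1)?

Tree (level-order array): [4, None, 45, 17, None, 10, 27, 9, None, 19, 34]
Definition: a tree is height-balanced if, at every node, |h(left) - h(right)| <= 1 (empty subtree has height -1).
Bottom-up per-node check:
  node 9: h_left=-1, h_right=-1, diff=0 [OK], height=0
  node 10: h_left=0, h_right=-1, diff=1 [OK], height=1
  node 19: h_left=-1, h_right=-1, diff=0 [OK], height=0
  node 34: h_left=-1, h_right=-1, diff=0 [OK], height=0
  node 27: h_left=0, h_right=0, diff=0 [OK], height=1
  node 17: h_left=1, h_right=1, diff=0 [OK], height=2
  node 45: h_left=2, h_right=-1, diff=3 [FAIL (|2--1|=3 > 1)], height=3
  node 4: h_left=-1, h_right=3, diff=4 [FAIL (|-1-3|=4 > 1)], height=4
Node 45 violates the condition: |2 - -1| = 3 > 1.
Result: Not balanced


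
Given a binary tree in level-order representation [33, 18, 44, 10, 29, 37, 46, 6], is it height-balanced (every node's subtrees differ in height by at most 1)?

Tree (level-order array): [33, 18, 44, 10, 29, 37, 46, 6]
Definition: a tree is height-balanced if, at every node, |h(left) - h(right)| <= 1 (empty subtree has height -1).
Bottom-up per-node check:
  node 6: h_left=-1, h_right=-1, diff=0 [OK], height=0
  node 10: h_left=0, h_right=-1, diff=1 [OK], height=1
  node 29: h_left=-1, h_right=-1, diff=0 [OK], height=0
  node 18: h_left=1, h_right=0, diff=1 [OK], height=2
  node 37: h_left=-1, h_right=-1, diff=0 [OK], height=0
  node 46: h_left=-1, h_right=-1, diff=0 [OK], height=0
  node 44: h_left=0, h_right=0, diff=0 [OK], height=1
  node 33: h_left=2, h_right=1, diff=1 [OK], height=3
All nodes satisfy the balance condition.
Result: Balanced


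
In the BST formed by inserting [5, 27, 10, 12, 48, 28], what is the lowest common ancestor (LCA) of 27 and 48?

Tree insertion order: [5, 27, 10, 12, 48, 28]
Tree (level-order array): [5, None, 27, 10, 48, None, 12, 28]
In a BST, the LCA of p=27, q=48 is the first node v on the
root-to-leaf path with p <= v <= q (go left if both < v, right if both > v).
Walk from root:
  at 5: both 27 and 48 > 5, go right
  at 27: 27 <= 27 <= 48, this is the LCA
LCA = 27
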